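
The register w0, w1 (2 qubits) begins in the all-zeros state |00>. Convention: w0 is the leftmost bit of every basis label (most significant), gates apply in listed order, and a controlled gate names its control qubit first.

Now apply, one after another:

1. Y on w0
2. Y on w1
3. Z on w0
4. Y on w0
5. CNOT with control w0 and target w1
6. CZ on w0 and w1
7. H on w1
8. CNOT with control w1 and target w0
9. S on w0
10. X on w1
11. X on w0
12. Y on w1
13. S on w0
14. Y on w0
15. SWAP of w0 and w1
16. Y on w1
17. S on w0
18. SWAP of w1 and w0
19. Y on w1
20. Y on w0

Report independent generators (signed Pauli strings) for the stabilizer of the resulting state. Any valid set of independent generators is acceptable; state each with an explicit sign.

One valid set of independent stabilizer generators is -XY, -ZZ (any independent generating set of the same group is equally correct).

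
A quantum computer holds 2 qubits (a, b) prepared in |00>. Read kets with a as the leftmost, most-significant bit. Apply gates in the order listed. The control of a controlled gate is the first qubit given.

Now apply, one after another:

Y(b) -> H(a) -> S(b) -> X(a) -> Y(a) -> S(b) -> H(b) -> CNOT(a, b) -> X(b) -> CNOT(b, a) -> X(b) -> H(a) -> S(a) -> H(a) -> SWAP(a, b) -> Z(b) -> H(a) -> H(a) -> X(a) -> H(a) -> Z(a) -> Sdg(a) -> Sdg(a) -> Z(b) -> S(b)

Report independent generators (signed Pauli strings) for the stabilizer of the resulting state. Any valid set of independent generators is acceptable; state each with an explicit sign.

One valid set of independent stabilizer generators is +IY, -ZI (any independent generating set of the same group is equally correct). Key observation: gates 18-21 undo each other exactly, leaving only the rest of the circuit to track.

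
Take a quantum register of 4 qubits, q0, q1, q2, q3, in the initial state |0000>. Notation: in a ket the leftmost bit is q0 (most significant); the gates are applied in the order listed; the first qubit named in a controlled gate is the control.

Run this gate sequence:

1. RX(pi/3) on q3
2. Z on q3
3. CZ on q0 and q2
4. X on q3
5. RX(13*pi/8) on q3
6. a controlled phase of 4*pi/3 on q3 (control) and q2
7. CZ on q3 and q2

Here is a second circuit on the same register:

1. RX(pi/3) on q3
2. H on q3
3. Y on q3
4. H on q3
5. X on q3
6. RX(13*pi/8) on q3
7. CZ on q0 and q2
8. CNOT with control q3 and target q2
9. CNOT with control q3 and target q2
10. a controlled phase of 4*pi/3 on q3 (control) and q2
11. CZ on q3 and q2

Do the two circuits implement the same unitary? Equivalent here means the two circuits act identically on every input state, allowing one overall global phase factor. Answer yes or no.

No — the two circuits implement different unitaries, even allowing a global phase.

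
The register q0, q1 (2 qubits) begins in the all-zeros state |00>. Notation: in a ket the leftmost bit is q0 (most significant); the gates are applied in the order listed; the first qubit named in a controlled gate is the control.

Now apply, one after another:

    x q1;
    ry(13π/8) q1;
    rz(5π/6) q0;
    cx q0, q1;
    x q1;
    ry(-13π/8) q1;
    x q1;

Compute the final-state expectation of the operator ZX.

The expectation value of ZX is sqrt(2)/2.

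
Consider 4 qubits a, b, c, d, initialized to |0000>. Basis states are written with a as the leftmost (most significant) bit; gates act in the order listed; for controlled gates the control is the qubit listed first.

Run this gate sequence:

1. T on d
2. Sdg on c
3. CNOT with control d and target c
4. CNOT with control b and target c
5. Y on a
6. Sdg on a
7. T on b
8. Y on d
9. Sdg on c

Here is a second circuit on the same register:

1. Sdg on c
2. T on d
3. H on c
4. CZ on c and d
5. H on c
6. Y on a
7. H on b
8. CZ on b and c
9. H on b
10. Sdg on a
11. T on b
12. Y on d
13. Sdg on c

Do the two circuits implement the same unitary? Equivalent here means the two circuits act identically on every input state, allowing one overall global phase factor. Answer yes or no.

No: there is an input state on which the two circuits produce genuinely different outputs (not merely differing by a phase).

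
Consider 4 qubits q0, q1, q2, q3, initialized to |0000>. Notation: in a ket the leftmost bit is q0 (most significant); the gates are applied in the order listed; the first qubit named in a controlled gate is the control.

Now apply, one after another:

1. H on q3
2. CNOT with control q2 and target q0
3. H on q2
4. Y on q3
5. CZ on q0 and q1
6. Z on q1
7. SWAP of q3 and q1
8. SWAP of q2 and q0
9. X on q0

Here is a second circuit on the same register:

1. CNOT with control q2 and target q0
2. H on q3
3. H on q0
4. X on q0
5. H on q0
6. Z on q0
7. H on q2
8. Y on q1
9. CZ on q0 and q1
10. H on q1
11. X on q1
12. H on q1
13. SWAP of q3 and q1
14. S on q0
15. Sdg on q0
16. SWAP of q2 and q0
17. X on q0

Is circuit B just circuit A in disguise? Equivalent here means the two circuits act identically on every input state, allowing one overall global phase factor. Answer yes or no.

No, they are not equivalent — no single phase factor reconciles the two unitaries.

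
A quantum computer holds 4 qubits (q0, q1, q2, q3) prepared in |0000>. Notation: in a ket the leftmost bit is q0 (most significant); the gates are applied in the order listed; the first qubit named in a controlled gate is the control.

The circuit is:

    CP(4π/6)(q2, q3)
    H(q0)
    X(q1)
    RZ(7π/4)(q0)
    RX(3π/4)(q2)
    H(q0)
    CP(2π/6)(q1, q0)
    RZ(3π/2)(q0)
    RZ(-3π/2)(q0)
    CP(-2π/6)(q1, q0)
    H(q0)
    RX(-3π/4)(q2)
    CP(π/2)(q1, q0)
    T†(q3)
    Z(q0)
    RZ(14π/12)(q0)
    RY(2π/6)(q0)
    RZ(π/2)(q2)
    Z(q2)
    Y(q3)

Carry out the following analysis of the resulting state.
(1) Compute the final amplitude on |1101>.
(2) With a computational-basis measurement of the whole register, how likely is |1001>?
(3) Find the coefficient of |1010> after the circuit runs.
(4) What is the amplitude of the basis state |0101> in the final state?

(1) |1101> carries amplitude (-sqrt(6) + sqrt(2)*exp(7*I*pi/12))*exp(5*I*pi/24)/4 in the final state.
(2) A full measurement returns |1001> with probability 0.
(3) The amplitude on |1010> is 0.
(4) The final state's coefficient on |0101> equals (sqrt(2) + sqrt(6)*exp(7*I*pi/12))*exp(5*I*pi/24)/4.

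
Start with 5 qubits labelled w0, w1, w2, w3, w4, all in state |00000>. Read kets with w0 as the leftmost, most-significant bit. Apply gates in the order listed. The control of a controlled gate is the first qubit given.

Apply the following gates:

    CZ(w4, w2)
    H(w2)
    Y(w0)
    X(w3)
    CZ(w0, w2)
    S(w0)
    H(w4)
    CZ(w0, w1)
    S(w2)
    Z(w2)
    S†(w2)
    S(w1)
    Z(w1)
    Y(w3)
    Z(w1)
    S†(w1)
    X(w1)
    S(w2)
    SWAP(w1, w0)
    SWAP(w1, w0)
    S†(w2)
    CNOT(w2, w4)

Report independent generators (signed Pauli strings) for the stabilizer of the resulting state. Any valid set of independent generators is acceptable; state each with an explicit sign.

The stabilizer group can be generated by +IIXII, +IIIIX, -ZIIII, -IZIII, +IIIZI, among other valid generating sets. Key observation: the block from step 18 through step 21 cancels to the identity and can be dropped.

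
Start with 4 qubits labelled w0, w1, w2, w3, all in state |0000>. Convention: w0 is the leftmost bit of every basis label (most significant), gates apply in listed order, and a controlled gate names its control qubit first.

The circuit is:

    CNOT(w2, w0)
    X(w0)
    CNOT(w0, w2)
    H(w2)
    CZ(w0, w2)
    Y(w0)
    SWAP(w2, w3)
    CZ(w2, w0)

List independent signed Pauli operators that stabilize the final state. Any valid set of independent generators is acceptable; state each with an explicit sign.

The stabilizer group can be generated by +IIIX, +ZIII, +IZII, +IIZI, among other valid generating sets.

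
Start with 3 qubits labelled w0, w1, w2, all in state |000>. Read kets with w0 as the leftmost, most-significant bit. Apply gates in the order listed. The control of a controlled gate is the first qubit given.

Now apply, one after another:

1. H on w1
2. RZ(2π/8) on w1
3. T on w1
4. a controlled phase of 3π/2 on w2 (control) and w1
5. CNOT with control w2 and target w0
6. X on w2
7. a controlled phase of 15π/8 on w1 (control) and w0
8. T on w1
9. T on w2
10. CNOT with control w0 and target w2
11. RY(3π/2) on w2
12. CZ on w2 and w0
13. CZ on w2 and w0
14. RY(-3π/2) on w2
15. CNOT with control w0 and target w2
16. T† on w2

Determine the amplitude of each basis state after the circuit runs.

The resulting statevector has amplitude -sqrt(2)*exp(7*I*pi/8)/2 on |001>, sqrt(2)*exp(5*I*pi/8)/2 on |011>, and 0 on every other basis state. Key observation: gates 9-16 undo each other exactly, leaving only the rest of the circuit to track.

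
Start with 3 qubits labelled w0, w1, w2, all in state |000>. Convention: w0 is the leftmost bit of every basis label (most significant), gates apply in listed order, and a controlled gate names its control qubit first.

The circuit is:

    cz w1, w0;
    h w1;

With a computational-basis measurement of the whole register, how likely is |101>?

A full measurement returns |101> with probability 0.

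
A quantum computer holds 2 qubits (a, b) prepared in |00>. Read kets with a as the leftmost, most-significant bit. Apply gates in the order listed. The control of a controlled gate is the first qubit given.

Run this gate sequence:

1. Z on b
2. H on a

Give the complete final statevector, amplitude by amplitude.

After the circuit, the state carries amplitude sqrt(2)/2 on |00>, 0 on |01>, sqrt(2)/2 on |10>, 0 on |11>.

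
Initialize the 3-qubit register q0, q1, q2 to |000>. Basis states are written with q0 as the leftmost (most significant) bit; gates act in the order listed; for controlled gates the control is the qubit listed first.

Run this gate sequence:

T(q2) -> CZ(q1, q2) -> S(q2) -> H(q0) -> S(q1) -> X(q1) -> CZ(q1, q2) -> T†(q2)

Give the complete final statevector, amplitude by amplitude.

The resulting statevector has amplitude sqrt(2)/2 on |010>, sqrt(2)/2 on |110>, and 0 on every other basis state.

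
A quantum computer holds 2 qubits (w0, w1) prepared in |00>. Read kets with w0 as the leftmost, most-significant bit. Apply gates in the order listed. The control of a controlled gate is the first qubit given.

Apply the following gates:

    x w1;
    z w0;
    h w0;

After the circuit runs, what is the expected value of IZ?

The expectation value of IZ is -1.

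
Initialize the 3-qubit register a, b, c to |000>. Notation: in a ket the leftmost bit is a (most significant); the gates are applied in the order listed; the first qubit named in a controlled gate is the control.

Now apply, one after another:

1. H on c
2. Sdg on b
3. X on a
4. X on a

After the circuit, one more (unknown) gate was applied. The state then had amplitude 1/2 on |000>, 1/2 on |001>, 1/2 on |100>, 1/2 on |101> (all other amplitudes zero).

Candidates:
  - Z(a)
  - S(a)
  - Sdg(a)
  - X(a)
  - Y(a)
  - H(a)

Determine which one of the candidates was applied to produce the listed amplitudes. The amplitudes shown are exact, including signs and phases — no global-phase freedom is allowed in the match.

The unique candidate consistent with the amplitudes is H(a). Key observation: steps 3-4 multiply out to the identity, so the circuit reduces to the remaining gates.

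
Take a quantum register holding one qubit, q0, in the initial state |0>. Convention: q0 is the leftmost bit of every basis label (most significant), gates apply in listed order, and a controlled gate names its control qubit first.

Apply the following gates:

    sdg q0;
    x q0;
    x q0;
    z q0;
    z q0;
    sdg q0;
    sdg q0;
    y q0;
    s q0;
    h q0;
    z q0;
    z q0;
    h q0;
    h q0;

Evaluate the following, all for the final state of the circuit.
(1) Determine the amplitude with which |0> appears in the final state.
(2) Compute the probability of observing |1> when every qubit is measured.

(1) The amplitude on |0> is -sqrt(2)/2.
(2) Outcome |1> occurs with probability 1/2.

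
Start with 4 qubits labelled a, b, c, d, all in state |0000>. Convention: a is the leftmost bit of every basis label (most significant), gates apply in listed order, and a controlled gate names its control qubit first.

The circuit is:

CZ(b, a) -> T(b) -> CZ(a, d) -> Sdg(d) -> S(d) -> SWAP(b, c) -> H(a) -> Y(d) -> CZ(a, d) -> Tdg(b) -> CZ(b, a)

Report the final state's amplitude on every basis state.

The final amplitudes are sqrt(2)*I/2 on |0001>, -sqrt(2)*I/2 on |1001>, and 0 on every other basis state.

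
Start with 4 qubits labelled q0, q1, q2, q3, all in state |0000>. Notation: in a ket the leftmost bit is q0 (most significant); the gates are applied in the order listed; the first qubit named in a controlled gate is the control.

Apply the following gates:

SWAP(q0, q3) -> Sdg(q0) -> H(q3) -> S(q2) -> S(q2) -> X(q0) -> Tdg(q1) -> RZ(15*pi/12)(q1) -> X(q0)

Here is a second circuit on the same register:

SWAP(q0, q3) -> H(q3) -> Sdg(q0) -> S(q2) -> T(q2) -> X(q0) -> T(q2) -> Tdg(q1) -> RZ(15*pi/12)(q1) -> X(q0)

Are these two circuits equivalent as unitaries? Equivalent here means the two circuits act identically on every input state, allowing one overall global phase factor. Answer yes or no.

Yes — the two circuits implement the same unitary up to a global phase.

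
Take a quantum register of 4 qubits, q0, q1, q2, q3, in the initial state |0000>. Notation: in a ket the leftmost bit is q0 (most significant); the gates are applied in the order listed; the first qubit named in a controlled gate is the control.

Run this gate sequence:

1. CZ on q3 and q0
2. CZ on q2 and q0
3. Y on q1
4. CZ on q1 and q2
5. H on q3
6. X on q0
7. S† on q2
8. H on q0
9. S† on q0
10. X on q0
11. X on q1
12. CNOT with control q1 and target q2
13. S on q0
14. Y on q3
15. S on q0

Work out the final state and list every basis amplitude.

After the circuit, the state carries amplitude I/2 on |0000>, -I/2 on |0001>, -1/2 on |1000>, 1/2 on |1001>, and 0 on every other basis state.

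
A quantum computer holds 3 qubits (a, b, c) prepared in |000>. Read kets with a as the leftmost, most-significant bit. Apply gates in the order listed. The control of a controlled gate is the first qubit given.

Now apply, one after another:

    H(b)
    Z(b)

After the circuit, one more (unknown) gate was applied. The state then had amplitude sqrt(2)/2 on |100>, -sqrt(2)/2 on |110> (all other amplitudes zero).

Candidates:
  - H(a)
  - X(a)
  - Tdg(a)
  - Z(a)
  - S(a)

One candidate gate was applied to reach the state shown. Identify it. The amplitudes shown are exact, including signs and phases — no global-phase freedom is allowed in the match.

It was X(a) that produced the state shown.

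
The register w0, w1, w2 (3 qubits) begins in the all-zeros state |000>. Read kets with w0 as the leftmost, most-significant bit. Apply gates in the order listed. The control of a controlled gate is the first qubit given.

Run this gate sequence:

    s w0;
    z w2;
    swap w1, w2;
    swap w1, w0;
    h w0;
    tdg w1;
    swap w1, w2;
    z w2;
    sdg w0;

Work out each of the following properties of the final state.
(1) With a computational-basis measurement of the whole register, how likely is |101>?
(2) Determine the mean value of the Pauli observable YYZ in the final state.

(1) Outcome |101> occurs with probability 0.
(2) The observable YYZ averages to 0.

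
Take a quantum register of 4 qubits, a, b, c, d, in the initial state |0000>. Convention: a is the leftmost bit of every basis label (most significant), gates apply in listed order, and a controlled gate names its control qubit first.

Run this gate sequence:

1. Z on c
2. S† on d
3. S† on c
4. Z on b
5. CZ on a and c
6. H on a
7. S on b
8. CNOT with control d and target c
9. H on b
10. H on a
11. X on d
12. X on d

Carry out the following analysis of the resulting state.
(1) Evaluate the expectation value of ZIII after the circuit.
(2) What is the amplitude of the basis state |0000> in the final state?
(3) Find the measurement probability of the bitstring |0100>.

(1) In the final state, ZIII has expectation 1.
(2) The amplitude on |0000> is sqrt(2)/2.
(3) A full measurement returns |0100> with probability 1/2.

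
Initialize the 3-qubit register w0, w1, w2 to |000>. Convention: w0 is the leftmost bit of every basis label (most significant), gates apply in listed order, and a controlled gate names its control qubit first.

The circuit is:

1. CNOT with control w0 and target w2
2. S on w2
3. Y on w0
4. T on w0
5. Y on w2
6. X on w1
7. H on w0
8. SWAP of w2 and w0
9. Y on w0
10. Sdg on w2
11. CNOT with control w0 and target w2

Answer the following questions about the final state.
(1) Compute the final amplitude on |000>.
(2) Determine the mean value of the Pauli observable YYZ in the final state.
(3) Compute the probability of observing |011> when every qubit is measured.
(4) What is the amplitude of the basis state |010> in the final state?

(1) |000> carries amplitude 0 in the final state.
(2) The observable YYZ averages to 0.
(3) Outcome |011> occurs with probability 1/2.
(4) The final state's coefficient on |010> equals sqrt(2)*exp(3*I*pi/4)/2.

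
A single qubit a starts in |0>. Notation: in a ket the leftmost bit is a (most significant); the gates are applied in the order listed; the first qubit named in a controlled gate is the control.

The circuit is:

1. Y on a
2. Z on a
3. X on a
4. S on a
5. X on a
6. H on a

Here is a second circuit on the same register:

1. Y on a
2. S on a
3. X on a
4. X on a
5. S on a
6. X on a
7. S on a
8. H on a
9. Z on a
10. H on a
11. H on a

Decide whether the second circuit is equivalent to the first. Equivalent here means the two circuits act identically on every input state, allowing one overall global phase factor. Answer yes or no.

Yes — the two circuits implement the same unitary up to a global phase.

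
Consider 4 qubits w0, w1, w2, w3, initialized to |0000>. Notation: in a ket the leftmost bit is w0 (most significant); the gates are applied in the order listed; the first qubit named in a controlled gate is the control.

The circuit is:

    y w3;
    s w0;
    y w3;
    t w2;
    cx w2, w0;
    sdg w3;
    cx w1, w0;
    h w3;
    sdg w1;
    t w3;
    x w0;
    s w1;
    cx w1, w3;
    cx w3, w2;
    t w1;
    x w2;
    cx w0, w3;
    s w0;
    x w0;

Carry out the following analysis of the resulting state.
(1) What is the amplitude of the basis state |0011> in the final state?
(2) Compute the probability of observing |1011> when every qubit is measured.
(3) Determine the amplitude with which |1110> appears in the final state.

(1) The amplitude on |0011> is sqrt(2)*I/2.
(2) The probability of measuring |1011> is 0.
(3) The final state's coefficient on |1110> equals 0.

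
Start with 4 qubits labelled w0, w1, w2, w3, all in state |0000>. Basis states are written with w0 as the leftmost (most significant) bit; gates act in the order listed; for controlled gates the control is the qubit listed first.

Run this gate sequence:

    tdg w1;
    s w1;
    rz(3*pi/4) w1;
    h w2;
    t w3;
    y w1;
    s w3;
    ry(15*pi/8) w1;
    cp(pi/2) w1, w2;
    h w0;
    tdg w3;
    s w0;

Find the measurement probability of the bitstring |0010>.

The probability of measuring |0010> is sin(pi/16)**2/4.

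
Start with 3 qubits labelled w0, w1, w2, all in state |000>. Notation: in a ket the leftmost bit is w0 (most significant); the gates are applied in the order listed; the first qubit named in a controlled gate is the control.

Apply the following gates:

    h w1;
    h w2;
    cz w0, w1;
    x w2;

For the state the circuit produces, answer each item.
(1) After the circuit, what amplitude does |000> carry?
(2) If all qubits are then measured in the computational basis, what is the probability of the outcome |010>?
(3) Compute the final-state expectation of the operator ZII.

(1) The final state's coefficient on |000> equals 1/2.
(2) The probability of measuring |010> is 1/4.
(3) The expectation value of ZII is 1.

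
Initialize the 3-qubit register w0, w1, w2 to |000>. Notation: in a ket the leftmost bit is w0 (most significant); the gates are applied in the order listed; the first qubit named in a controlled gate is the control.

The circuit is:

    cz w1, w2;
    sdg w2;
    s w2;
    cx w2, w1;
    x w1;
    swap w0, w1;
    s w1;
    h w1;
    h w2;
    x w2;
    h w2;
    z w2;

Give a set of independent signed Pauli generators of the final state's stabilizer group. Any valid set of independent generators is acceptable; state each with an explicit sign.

One valid set of independent stabilizer generators is +IXI, -ZII, +IIZ (any independent generating set of the same group is equally correct). Key observation: gates 9-12 undo each other exactly, leaving only the rest of the circuit to track.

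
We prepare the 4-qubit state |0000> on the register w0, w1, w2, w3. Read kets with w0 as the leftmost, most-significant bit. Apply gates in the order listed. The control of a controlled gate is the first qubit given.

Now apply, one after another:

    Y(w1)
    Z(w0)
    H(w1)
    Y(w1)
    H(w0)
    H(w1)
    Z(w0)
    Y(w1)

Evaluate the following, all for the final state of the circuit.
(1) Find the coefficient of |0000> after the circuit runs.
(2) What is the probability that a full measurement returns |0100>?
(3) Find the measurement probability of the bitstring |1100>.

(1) The final state's coefficient on |0000> equals 0.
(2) Outcome |0100> occurs with probability 1/2.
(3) The probability of measuring |1100> is 1/2.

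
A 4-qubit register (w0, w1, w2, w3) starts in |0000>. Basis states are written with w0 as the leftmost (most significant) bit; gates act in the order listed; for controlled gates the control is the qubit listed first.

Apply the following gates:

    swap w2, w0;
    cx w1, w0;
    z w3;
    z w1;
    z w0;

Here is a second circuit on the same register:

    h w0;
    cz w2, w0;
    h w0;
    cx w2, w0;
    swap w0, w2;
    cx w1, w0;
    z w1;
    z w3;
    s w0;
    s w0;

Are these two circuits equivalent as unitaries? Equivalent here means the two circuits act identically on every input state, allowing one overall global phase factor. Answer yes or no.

Yes, they are equivalent — the unitaries differ by at most a global phase.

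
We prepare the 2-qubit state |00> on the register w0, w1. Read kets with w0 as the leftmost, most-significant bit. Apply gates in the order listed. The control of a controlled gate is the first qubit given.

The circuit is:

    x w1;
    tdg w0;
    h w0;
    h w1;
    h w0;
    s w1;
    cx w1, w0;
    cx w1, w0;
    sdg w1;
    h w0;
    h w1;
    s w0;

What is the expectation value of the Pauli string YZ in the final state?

In the final state, YZ has expectation -1. Key observation: steps 4-11 multiply out to the identity, so the circuit reduces to the remaining gates.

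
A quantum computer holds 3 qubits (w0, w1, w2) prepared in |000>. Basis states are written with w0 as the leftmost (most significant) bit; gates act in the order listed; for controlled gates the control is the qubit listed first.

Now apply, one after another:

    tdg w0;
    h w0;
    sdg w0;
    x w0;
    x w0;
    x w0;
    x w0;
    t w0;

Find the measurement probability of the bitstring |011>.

A full measurement returns |011> with probability 0. Key observation: gates 4-7 undo each other exactly, leaving only the rest of the circuit to track.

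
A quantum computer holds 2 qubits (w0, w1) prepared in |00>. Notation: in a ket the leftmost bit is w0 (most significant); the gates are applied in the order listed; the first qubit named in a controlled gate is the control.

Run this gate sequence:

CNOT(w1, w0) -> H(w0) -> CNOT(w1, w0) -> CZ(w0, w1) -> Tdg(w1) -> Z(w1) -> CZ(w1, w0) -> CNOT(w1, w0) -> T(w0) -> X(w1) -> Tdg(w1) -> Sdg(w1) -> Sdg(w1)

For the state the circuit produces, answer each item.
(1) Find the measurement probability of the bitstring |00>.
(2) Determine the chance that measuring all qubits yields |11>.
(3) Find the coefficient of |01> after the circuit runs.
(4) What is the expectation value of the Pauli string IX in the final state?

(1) Outcome |00> occurs with probability 0.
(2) A full measurement returns |11> with probability 1/2.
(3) The amplitude on |01> is sqrt(2)*exp(3*I*pi/4)/2.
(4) The observable IX averages to 0.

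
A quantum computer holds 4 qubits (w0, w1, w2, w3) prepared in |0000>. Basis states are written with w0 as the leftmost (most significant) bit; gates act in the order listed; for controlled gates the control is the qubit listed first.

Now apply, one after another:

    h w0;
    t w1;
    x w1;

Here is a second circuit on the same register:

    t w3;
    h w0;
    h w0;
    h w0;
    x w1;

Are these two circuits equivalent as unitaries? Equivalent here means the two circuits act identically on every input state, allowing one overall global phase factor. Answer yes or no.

No: there is an input state on which the two circuits produce genuinely different outputs (not merely differing by a phase).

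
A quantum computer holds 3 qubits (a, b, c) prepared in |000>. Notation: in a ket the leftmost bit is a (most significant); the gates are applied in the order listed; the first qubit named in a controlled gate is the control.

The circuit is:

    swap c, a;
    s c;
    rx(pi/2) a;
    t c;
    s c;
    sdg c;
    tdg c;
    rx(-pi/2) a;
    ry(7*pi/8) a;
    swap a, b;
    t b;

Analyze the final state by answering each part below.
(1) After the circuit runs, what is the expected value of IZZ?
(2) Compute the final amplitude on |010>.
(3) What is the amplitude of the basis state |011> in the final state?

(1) The observable IZZ averages to -sqrt(sqrt(2) + 2)/2. Key observation: the block from step 3 through step 8 cancels to the identity and can be dropped.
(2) |010> carries amplitude exp(I*pi/4)*cos(pi/16) in the final state.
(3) The final state's coefficient on |011> equals 0.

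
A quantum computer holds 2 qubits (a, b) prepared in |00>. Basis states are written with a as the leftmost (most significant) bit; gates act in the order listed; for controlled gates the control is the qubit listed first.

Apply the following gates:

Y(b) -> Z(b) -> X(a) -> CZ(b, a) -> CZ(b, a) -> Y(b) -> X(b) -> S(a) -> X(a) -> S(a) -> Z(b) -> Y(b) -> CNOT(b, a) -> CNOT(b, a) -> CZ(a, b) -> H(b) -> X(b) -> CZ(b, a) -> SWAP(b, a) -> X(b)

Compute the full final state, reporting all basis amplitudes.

The resulting statevector has amplitude 0 on |00>, sqrt(2)/2 on |01>, 0 on |10>, sqrt(2)/2 on |11>.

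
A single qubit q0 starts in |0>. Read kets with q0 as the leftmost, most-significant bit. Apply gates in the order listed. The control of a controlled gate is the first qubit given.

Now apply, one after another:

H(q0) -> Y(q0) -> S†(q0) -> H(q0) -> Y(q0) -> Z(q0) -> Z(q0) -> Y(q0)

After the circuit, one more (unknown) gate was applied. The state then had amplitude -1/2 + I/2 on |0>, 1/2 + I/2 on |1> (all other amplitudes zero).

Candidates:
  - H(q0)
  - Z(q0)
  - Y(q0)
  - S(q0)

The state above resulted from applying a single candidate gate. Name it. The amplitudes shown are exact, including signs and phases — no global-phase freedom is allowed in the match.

The applied gate was Y(q0). Key observation: steps 5-8 multiply out to the identity, so the circuit reduces to the remaining gates.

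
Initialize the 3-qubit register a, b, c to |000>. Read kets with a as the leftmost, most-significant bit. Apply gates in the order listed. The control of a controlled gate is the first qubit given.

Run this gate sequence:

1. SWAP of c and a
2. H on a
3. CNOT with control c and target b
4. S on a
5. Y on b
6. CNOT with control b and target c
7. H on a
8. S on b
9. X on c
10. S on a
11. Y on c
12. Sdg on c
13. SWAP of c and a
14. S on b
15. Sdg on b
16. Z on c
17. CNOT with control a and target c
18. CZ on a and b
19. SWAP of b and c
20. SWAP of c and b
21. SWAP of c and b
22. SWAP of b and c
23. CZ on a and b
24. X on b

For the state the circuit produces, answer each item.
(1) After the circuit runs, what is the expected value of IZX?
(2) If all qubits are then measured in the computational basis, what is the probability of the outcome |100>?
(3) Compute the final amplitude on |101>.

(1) In the final state, IZX has expectation -1. Key observation: gates 18-23 undo each other exactly, leaving only the rest of the circuit to track.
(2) The probability of measuring |100> is 1/2.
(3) |101> carries amplitude -1/2 - I/2 in the final state.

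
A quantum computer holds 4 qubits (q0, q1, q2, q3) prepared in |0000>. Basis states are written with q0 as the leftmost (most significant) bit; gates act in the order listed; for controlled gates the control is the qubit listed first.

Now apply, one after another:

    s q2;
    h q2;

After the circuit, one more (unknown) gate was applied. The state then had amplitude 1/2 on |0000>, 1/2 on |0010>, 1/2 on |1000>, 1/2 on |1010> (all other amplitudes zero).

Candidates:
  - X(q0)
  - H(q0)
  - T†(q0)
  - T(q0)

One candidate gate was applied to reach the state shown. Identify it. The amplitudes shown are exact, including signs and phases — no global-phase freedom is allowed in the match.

It was H(q0) that produced the state shown.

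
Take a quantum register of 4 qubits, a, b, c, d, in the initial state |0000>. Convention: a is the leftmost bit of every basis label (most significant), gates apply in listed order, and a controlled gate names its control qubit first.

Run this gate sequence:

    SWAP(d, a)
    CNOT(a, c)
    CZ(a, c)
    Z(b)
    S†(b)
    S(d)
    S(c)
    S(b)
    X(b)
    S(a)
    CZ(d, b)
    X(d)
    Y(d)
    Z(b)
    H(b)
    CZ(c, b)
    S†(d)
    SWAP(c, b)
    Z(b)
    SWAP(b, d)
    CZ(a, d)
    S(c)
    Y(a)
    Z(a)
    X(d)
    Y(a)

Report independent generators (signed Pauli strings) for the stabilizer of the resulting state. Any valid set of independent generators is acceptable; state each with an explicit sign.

The stabilizer group can be generated by -IIYI, +ZIII, +IZII, -IIIZ, among other valid generating sets.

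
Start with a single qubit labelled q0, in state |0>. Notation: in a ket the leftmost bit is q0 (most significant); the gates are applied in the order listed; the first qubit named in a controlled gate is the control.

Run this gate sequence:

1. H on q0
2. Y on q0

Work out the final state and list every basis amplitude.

The final amplitudes are -sqrt(2)*I/2 on |0>, sqrt(2)*I/2 on |1>.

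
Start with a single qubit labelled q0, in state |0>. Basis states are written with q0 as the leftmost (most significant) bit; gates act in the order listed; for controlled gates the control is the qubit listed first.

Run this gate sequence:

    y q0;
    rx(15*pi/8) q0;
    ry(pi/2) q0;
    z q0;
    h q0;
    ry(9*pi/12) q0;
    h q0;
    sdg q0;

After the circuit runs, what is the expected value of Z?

In the final state, Z has expectation -2*sqrt(1/2 - sqrt(2)/4)*sqrt(sqrt(2)/4 + 1/2)*sin(pi/16)**2 + 2*sqrt(1/2 - sqrt(2)/4)*sqrt(sqrt(2)/4 + 1/2)*cos(pi/16)**2.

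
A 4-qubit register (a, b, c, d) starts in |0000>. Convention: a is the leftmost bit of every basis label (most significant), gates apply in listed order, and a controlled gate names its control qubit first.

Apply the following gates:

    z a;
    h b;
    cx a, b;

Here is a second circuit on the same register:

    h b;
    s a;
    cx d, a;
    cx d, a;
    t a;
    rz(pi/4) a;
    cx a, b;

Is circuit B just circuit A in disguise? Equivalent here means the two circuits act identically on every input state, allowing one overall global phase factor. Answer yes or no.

Yes — the two circuits implement the same unitary up to a global phase.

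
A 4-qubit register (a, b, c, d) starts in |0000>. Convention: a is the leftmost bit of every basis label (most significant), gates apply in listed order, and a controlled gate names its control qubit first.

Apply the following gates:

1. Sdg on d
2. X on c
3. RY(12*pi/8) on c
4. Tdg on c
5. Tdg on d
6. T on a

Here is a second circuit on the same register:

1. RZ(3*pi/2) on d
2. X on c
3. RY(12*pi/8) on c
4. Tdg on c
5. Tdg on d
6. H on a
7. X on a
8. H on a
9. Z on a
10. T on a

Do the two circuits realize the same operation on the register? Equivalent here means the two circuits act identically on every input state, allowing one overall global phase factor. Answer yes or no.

Yes, they are equivalent — the unitaries differ by at most a global phase.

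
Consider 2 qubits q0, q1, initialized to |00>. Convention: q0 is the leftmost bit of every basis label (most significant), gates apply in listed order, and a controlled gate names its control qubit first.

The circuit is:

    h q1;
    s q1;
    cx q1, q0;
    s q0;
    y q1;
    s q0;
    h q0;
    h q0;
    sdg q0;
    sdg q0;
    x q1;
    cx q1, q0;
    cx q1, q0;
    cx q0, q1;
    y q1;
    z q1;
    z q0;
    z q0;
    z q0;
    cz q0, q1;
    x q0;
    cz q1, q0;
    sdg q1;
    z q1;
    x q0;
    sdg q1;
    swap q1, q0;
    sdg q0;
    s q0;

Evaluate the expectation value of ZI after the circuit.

In the final state, ZI has expectation -1. Key observation: gates 6-9 undo each other exactly, leaving only the rest of the circuit to track.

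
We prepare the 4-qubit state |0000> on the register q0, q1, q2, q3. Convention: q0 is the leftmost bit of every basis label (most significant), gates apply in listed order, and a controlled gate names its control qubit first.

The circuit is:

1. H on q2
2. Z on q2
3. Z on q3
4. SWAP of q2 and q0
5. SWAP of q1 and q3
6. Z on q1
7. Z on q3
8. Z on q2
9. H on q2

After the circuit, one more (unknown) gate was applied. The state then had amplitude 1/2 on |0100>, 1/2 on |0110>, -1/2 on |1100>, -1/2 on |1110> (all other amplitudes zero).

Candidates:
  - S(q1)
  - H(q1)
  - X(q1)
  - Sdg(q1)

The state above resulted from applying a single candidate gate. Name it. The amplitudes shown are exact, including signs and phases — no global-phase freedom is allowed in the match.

The applied gate was X(q1).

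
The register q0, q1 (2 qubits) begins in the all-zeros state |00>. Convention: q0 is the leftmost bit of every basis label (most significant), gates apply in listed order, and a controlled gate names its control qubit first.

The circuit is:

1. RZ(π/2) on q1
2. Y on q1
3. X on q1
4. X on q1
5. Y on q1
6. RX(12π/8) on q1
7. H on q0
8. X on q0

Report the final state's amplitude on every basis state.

After the circuit, the state carries amplitude exp(3*I*pi/4)/2 on |00>, -exp(I*pi/4)/2 on |01>, exp(3*I*pi/4)/2 on |10>, -exp(I*pi/4)/2 on |11>.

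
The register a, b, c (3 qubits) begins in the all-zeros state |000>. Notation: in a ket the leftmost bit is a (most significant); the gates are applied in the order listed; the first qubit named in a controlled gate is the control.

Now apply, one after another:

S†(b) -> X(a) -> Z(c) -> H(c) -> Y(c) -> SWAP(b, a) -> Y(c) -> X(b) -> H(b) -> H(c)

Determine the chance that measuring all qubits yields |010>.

A full measurement returns |010> with probability 1/2.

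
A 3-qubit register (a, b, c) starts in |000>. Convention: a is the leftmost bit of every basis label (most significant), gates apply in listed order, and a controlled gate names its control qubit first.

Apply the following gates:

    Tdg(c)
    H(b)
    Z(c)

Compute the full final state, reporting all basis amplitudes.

The resulting statevector has amplitude sqrt(2)/2 on |000>, sqrt(2)/2 on |010>, and 0 on every other basis state.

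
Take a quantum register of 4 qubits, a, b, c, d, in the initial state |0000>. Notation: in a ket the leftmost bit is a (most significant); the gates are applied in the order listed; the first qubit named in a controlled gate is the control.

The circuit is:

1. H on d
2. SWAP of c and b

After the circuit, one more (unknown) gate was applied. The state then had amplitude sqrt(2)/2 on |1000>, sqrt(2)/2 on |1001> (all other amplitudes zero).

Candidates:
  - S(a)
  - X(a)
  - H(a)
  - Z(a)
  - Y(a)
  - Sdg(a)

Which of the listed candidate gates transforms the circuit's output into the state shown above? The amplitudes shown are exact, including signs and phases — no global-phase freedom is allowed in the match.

The unique candidate consistent with the amplitudes is X(a).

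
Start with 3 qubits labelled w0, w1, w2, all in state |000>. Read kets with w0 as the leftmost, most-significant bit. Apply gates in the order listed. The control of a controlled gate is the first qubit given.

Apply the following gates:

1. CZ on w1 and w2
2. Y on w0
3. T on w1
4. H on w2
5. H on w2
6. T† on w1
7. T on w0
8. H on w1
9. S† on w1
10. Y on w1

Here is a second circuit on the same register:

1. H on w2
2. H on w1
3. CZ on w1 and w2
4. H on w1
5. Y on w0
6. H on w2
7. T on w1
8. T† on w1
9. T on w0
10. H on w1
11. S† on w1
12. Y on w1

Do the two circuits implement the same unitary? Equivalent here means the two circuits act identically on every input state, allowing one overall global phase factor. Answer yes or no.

No, they are not equivalent — no single phase factor reconciles the two unitaries.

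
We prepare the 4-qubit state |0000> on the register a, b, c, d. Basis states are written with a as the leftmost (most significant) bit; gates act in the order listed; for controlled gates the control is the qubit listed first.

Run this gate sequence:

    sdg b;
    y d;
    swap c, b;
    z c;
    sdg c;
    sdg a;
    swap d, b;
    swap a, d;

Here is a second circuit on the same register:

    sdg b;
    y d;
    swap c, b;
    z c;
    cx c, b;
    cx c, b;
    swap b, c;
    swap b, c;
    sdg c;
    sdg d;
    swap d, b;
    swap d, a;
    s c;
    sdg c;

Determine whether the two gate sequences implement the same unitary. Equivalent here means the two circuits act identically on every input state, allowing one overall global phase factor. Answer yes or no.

No, they are not equivalent — no single phase factor reconciles the two unitaries.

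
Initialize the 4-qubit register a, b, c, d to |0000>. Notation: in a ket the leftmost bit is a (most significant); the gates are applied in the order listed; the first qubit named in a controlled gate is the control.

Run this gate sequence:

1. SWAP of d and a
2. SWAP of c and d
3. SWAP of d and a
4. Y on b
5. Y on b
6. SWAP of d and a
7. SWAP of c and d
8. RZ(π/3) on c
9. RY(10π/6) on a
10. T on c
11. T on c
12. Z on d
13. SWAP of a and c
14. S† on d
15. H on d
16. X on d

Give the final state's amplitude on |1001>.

The final state's coefficient on |1001> equals 0.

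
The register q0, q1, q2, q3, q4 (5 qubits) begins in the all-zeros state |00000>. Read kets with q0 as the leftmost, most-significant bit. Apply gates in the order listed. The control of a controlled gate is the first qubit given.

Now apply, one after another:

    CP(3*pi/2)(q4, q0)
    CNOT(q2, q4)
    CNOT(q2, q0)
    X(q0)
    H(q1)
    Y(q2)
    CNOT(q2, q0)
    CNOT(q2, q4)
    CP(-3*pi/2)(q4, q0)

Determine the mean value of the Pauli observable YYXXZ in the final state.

The expectation value of YYXXZ is 0.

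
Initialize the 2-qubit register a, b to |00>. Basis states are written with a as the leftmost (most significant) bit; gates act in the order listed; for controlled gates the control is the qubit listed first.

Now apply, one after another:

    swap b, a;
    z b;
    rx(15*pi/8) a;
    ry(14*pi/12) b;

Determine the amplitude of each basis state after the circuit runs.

After the circuit, the state carries amplitude (-sqrt(2) + sqrt(6))*cos(pi/16)/4 on |00>, -(sqrt(2) + sqrt(6))*cos(pi/16)/4 on |01>, I*(-sqrt(2) + sqrt(6))*sin(pi/16)/4 on |10>, -I*(sqrt(2) + sqrt(6))*sin(pi/16)/4 on |11>.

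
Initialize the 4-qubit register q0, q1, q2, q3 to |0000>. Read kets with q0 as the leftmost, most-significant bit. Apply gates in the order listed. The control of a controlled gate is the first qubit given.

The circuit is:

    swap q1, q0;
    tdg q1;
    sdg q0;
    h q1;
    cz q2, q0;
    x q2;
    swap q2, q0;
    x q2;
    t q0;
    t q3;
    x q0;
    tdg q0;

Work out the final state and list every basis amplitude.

The final amplitudes are sqrt(2)*exp(I*pi/4)/2 on |0010>, sqrt(2)*exp(I*pi/4)/2 on |0110>, and 0 on every other basis state.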